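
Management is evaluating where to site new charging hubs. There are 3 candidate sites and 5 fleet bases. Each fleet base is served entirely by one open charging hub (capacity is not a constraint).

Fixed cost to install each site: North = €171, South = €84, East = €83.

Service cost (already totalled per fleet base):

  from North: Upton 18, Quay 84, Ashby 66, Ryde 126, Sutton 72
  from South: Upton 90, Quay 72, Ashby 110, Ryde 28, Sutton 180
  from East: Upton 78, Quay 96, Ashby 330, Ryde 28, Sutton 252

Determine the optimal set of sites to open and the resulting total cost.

Open North and South; minimum total cost 511.

For any fixed open set, each fleet base goes to its cheapest open site; total = fixed + service.
{North, South}: Upton→North 18, Quay→South 72, Ashby→North 66, Ryde→South 28, Sutton→North 72. Service 256; fixed 255; total 511.
{North, East}: service 268 + fixed 254 = 522
{North}: service 366 + fixed 171 = 537
{North, South, East}: service 256 + fixed 338 = 594
No other subset beats 511.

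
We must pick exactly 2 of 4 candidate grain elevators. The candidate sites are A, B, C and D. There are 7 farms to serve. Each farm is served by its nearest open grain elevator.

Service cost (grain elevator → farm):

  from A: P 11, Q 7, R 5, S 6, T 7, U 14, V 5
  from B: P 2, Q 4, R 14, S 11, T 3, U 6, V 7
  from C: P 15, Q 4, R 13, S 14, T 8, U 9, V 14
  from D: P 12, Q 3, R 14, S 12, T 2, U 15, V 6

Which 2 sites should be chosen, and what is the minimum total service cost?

Choose A and B; total service cost 31.

With exactly 2 open, each farm uses its cheapest among the chosen.
{A, B}: P→B 2, Q→B 4, R→A 5, S→A 6, T→B 3, U→B 6, V→A 5. Service cost 31.
{B, D}: service cost 44
{A, D}: service cost 46
Among all 6 size-2 choices, {A, B} is lowest.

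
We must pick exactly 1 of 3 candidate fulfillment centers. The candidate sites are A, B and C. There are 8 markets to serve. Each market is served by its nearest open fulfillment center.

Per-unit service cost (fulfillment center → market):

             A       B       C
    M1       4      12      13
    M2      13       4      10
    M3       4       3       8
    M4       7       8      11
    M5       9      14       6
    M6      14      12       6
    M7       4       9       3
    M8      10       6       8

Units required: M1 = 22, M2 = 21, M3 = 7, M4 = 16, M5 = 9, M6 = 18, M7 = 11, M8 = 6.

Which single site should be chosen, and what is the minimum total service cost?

Choose A only; total service cost 938.

With exactly 1 open, each market uses its cheapest among the chosen.
{A}: M1→A 4·22=88, M2→A 13·21=273, M3→A 4·7=28, M4→A 7·16=112, M5→A 9·9=81, M6→A 14·18=252, M7→A 4·11=44, M8→A 10·6=60. Service cost 938.
{C}: service cost 971
{B}: service cost 974
Among all 3 size-1 choices, {A} is lowest.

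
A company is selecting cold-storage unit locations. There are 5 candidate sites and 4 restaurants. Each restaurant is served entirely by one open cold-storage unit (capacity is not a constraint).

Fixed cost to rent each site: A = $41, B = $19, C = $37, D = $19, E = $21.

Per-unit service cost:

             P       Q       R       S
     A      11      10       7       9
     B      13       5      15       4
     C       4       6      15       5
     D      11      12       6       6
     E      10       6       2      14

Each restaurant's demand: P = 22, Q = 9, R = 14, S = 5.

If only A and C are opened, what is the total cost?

Each restaurant is assigned to its cheapest site among the open ones.
{A, C}: P→C 4·22=88, Q→C 6·9=54, R→A 7·14=98, S→C 5·5=25. Service 265; fixed 78; total 343.

Total cost: 343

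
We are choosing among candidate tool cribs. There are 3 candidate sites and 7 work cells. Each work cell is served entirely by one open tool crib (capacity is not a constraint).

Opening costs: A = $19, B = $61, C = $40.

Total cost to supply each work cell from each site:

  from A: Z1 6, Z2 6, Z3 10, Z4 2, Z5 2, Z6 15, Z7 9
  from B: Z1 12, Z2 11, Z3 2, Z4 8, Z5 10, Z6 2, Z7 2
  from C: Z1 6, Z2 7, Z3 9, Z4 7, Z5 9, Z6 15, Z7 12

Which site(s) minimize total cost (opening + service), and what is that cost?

Open A only; minimum total cost 69.

For any fixed open set, each work cell goes to its cheapest open site; total = fixed + service.
{A}: Z1→A 6, Z2→A 6, Z3→A 10, Z4→A 2, Z5→A 2, Z6→A 15, Z7→A 9. Service 50; fixed 19; total 69.
{A, B}: service 22 + fixed 80 = 102
{C}: Z1→C 6, Z2→C 7, Z3→C 9, Z4→C 7, Z5→C 9, Z6→C 15, Z7→C 12. Service 65; fixed 40; total 105.
{A, B, C}: Z1→A 6, Z2→A 6, Z3→B 2, Z4→A 2, Z5→A 2, Z6→B 2, Z7→B 2. Service 22; fixed 120; total 142.
No other subset beats 69.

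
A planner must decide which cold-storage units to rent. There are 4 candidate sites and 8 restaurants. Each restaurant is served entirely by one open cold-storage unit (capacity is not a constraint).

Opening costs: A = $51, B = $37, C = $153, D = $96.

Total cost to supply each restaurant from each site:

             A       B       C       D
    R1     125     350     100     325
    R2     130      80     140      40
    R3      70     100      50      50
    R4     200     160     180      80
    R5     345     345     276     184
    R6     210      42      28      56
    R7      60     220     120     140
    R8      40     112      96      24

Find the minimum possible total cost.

For any fixed open set, each restaurant goes to its cheapest open site; total = fixed + service.
{A, D}: R1→A 125, R2→D 40, R3→D 50, R4→D 80, R5→D 184, R6→D 56, R7→A 60, R8→D 24. Service 619; fixed 147; total 766.
{A, B, D}: service 605 + fixed 184 = 789
{A, C, D}: R1→C 100, R2→D 40, R3→C 50, R4→D 80, R5→D 184, R6→C 28, R7→A 60, R8→D 24. Service 566; fixed 300; total 866.
{A, B, C, D}: R1→C 100, R2→D 40, R3→C 50, R4→D 80, R5→D 184, R6→C 28, R7→A 60, R8→D 24. Service 566; fixed 337; total 903.
No other subset beats 766.

Minimum total cost: 766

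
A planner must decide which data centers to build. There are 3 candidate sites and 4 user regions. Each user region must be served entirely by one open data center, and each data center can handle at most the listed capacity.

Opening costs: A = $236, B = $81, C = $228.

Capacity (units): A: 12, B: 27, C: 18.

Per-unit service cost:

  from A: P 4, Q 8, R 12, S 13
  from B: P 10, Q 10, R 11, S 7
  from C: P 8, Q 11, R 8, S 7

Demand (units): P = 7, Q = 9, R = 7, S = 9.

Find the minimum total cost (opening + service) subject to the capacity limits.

Minimum total cost: 574

Open {B, C}: P→C 8·7=56, Q→B 10·9=90, R→C 8·7=56, S→B 7·9=63.
Loads: B carries 18/27, C carries 14/18. Service 265; fixed 309; total 574.
Next best feasible plan costs 575.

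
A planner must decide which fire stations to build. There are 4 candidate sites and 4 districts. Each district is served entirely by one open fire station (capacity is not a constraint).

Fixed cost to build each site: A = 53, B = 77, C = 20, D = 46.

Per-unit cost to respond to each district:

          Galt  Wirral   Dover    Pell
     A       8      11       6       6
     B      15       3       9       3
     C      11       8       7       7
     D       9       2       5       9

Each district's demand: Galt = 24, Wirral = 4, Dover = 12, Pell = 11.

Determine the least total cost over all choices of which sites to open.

Minimum total cost: 425

For any fixed open set, each district goes to its cheapest open site; total = fixed + service.
{A, D}: Galt→A 8·24=192, Wirral→D 2·4=8, Dover→D 5·12=60, Pell→A 6·11=66. Service 326; fixed 99; total 425.
{A}: service 374 + fixed 53 = 427
{C, D}: Galt→D 9·24=216, Wirral→D 2·4=8, Dover→D 5·12=60, Pell→C 7·11=77. Service 361; fixed 66; total 427.
{A, B, C, D}: service 293 + fixed 196 = 489
No other subset beats 425.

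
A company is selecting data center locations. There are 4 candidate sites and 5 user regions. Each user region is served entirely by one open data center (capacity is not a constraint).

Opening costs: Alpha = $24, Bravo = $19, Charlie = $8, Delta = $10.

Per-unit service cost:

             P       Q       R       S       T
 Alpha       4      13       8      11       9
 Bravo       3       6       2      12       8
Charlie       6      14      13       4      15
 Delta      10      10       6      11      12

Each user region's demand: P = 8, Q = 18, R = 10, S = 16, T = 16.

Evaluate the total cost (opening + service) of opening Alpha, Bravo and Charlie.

Each user region is assigned to its cheapest site among the open ones.
{Alpha, Bravo, Charlie}: P→Bravo 3·8=24, Q→Bravo 6·18=108, R→Bravo 2·10=20, S→Charlie 4·16=64, T→Bravo 8·16=128. Service 344; fixed 51; total 395.

Total cost: 395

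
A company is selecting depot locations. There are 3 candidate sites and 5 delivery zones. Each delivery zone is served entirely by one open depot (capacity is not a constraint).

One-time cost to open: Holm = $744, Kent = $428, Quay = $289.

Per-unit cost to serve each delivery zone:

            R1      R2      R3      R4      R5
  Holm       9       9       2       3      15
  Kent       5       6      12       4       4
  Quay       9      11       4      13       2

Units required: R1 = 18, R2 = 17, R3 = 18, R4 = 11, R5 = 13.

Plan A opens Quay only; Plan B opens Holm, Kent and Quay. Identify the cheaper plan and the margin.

Plan A: {Quay}: R1→Quay 9·18=162, R2→Quay 11·17=187, R3→Quay 4·18=72, R4→Quay 13·11=143, R5→Quay 2·13=26. Service 590; fixed 289; total 879.
Plan B: {Holm, Kent, Quay}: R1→Kent 5·18=90, R2→Kent 6·17=102, R3→Holm 2·18=36, R4→Holm 3·11=33, R5→Quay 2·13=26. Service 287; fixed 1461; total 1748.
Difference: |879 − 1748| = 869.

Plan A is cheaper by 869.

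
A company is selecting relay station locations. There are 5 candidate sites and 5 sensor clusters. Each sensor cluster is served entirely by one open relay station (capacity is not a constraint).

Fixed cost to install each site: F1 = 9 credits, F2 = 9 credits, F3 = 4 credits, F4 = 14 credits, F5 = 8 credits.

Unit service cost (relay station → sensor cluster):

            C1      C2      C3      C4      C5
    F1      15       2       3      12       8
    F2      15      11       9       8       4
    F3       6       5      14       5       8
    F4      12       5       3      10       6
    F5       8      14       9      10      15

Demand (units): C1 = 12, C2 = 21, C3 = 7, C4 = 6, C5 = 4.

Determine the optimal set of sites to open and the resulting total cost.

For any fixed open set, each sensor cluster goes to its cheapest open site; total = fixed + service.
{F1, F2, F3}: C1→F3 6·12=72, C2→F1 2·21=42, C3→F1 3·7=21, C4→F3 5·6=30, C5→F2 4·4=16. Service 181; fixed 22; total 203.
{F1, F3}: C1→F3 6·12=72, C2→F1 2·21=42, C3→F1 3·7=21, C4→F3 5·6=30, C5→F1 8·4=32. Service 197; fixed 13; total 210.
{F1, F2, F3, F5}: C1→F3 6·12=72, C2→F1 2·21=42, C3→F1 3·7=21, C4→F3 5·6=30, C5→F2 4·4=16. Service 181; fixed 30; total 211.
{F1, F2, F3, F4, F5}: C1→F3 6·12=72, C2→F1 2·21=42, C3→F1 3·7=21, C4→F3 5·6=30, C5→F2 4·4=16. Service 181; fixed 44; total 225.
No other subset beats 203.

Open F1, F2 and F3; minimum total cost 203.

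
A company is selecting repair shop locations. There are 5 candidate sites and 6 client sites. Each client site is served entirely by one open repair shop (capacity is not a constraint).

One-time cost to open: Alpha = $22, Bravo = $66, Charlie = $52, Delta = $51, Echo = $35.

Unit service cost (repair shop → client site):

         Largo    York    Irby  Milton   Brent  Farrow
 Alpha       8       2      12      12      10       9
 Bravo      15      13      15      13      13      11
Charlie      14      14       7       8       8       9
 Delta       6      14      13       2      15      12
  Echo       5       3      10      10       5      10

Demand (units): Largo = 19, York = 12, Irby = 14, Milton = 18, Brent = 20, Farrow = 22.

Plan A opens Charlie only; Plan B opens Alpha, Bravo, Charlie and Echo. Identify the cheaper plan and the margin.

Plan A: {Charlie}: Largo→Charlie 14·19=266, York→Charlie 14·12=168, Irby→Charlie 7·14=98, Milton→Charlie 8·18=144, Brent→Charlie 8·20=160, Farrow→Charlie 9·22=198. Service 1034; fixed 52; total 1086.
Plan B: {Alpha, Bravo, Charlie, Echo}: Largo→Echo 5·19=95, York→Alpha 2·12=24, Irby→Charlie 7·14=98, Milton→Charlie 8·18=144, Brent→Echo 5·20=100, Farrow→Alpha 9·22=198. Service 659; fixed 175; total 834.
Difference: |1086 − 834| = 252.

Plan B is cheaper by 252.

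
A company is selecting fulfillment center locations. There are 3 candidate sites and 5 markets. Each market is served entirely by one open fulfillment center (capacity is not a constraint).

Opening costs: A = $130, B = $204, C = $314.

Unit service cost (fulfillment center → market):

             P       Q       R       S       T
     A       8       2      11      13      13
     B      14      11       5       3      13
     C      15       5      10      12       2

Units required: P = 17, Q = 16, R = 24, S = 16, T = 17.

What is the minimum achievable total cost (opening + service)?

Minimum total cost: 891

For any fixed open set, each market goes to its cheapest open site; total = fixed + service.
{A, B}: P→A 8·17=136, Q→A 2·16=32, R→B 5·24=120, S→B 3·16=48, T→A 13·17=221. Service 557; fixed 334; total 891.
{A}: service 861 + fixed 130 = 991
{B}: service 803 + fixed 204 = 1007
{A, B, C}: service 370 + fixed 648 = 1018
No other subset beats 891.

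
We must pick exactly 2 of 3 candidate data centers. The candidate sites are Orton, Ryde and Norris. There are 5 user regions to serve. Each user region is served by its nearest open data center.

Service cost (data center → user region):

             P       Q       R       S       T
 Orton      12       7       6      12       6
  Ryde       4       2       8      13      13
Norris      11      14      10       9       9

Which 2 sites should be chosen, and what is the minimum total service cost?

With exactly 2 open, each user region uses its cheapest among the chosen.
{Orton, Ryde}: P→Ryde 4, Q→Ryde 2, R→Orton 6, S→Orton 12, T→Orton 6. Service cost 30.
{Ryde, Norris}: service cost 32
{Orton, Norris}: service cost 39
Among all 3 size-2 choices, {Orton, Ryde} is lowest.

Choose Orton and Ryde; total service cost 30.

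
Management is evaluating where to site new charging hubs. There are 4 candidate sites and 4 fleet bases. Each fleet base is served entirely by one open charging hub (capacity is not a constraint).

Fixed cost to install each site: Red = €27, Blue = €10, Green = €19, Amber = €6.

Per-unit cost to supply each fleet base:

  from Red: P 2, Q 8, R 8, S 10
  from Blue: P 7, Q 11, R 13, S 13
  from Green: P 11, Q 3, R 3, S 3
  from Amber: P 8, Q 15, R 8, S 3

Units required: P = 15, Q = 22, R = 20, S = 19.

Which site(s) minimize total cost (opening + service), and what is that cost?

For any fixed open set, each fleet base goes to its cheapest open site; total = fixed + service.
{Red, Green}: P→Red 2·15=30, Q→Green 3·22=66, R→Green 3·20=60, S→Green 3·19=57. Service 213; fixed 46; total 259.
{Red, Green, Amber}: service 213 + fixed 52 = 265
{Red, Blue, Green}: service 213 + fixed 56 = 269
{Red, Blue, Green, Amber}: P→Red 2·15=30, Q→Green 3·22=66, R→Green 3·20=60, S→Green 3·19=57. Service 213; fixed 62; total 275.
No other subset beats 259.

Open Red and Green; minimum total cost 259.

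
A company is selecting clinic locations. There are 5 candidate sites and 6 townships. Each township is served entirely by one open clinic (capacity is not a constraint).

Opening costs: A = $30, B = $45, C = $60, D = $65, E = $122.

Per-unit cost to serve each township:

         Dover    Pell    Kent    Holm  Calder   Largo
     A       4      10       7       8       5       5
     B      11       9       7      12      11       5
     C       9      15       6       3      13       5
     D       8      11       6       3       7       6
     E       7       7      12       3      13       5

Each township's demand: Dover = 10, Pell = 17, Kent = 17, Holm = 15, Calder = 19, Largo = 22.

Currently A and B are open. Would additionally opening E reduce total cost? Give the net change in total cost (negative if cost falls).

Current service cost with {A, B}: 637.
Adding E: each township re-picks its cheapest; new service cost 528, saving 109.
Extra fixed cost: 122. Net change = 122 − 109 = 13.
(Totals: 712 → 725.)

No — net change +13 (cost rises by 13).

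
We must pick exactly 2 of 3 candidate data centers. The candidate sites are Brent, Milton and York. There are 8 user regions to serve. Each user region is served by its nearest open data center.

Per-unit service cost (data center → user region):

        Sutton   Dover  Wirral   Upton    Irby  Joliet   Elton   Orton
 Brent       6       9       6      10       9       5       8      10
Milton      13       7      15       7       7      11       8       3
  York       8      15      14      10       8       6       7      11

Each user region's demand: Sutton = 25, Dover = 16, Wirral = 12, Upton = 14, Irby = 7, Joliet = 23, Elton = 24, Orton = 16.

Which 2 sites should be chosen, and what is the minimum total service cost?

Choose Brent and Milton; total service cost 836.

With exactly 2 open, each user region uses its cheapest among the chosen.
{Brent, Milton}: Sutton→Brent 6·25=150, Dover→Milton 7·16=112, Wirral→Brent 6·12=72, Upton→Milton 7·14=98, Irby→Milton 7·7=49, Joliet→Brent 5·23=115, Elton→Brent 8·24=192, Orton→Milton 3·16=48. Service cost 836.
{Milton, York}: service cost 981
{Brent, York}: service cost 1005
Among all 3 size-2 choices, {Brent, Milton} is lowest.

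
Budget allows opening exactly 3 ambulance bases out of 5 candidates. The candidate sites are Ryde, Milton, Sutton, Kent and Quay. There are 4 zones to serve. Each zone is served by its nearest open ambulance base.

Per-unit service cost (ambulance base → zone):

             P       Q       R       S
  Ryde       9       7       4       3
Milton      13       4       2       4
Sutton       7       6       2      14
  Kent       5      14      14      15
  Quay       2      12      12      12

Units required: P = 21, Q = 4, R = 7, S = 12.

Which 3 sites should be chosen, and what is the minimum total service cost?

Choose Ryde, Milton and Quay; total service cost 108.

With exactly 3 open, each zone uses its cheapest among the chosen.
{Ryde, Milton, Quay}: P→Quay 2·21=42, Q→Milton 4·4=16, R→Milton 2·7=14, S→Ryde 3·12=36. Service cost 108.
{Ryde, Sutton, Quay}: service cost 116
{Milton, Sutton, Quay}: service cost 120
Among all 10 size-3 choices, {Ryde, Milton, Quay} is lowest.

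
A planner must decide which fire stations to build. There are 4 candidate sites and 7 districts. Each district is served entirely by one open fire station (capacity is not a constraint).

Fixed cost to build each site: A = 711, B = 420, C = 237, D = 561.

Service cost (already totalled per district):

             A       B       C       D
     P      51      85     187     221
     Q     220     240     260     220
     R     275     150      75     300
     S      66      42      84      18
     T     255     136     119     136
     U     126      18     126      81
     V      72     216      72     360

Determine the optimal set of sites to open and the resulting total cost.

Open C only; minimum total cost 1160.

For any fixed open set, each district goes to its cheapest open site; total = fixed + service.
{C}: P→C 187, Q→C 260, R→C 75, S→C 84, T→C 119, U→C 126, V→C 72. Service 923; fixed 237; total 1160.
{B}: service 887 + fixed 420 = 1307
{B, C}: service 651 + fixed 657 = 1308
{A, B, C, D}: service 573 + fixed 1929 = 2502
No other subset beats 1160.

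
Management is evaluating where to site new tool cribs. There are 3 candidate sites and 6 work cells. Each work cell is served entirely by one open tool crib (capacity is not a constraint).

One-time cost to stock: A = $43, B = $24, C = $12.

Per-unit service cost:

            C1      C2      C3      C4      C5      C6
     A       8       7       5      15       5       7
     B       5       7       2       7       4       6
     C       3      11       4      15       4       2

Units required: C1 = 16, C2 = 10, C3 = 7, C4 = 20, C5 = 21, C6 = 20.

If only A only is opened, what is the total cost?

Total cost: 821

Each work cell is assigned to its cheapest site among the open ones.
{A}: C1→A 8·16=128, C2→A 7·10=70, C3→A 5·7=35, C4→A 15·20=300, C5→A 5·21=105, C6→A 7·20=140. Service 778; fixed 43; total 821.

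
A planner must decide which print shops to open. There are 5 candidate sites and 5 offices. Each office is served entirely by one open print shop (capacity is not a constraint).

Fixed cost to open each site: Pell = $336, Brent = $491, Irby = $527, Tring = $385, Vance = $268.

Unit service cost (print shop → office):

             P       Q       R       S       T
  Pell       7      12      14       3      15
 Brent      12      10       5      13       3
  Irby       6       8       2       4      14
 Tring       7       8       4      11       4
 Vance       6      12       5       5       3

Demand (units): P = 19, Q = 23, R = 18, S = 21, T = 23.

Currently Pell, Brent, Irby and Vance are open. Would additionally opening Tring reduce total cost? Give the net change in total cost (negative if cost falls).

No — net change +385 (cost rises by 385).

Current service cost with {Pell, Brent, Irby, Vance}: 466.
Adding Tring: each office re-picks its cheapest; new service cost 466, saving 0.
Extra fixed cost: 385. Net change = 385 − 0 = 385.
(Totals: 2088 → 2473.)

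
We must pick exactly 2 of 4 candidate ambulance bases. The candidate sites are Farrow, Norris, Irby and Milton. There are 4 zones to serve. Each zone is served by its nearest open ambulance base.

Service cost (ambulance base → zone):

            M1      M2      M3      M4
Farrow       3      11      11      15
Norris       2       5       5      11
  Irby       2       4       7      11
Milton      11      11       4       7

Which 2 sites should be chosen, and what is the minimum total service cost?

Choose Irby and Milton; total service cost 17.

With exactly 2 open, each zone uses its cheapest among the chosen.
{Irby, Milton}: M1→Irby 2, M2→Irby 4, M3→Milton 4, M4→Milton 7. Service cost 17.
{Norris, Milton}: service cost 18
{Norris, Irby}: service cost 22
Among all 6 size-2 choices, {Irby, Milton} is lowest.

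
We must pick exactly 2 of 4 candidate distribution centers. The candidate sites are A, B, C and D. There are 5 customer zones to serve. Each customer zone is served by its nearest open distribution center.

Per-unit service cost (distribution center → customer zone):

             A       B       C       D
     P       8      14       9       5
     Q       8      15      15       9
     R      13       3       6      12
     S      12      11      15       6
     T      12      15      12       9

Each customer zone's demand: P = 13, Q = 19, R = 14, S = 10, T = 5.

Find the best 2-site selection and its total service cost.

Choose B and D; total service cost 383.

With exactly 2 open, each customer zone uses its cheapest among the chosen.
{B, D}: P→D 5·13=65, Q→D 9·19=171, R→B 3·14=42, S→D 6·10=60, T→D 9·5=45. Service cost 383.
{C, D}: service cost 425
{A, B}: service cost 468
Among all 6 size-2 choices, {B, D} is lowest.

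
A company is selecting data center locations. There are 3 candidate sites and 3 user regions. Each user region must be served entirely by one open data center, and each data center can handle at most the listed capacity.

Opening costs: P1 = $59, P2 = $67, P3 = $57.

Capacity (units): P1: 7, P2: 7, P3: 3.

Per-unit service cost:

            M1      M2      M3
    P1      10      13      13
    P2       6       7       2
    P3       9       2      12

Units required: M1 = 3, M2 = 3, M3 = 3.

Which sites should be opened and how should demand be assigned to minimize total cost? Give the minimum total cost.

Open {P2, P3}: M1→P2 6·3=18, M2→P3 2·3=6, M3→P2 2·3=6.
Loads: P2 carries 6/7, P3 carries 3/3. Service 30; fixed 124; total 154.
Next best feasible plan costs 178.

Minimum total cost: 154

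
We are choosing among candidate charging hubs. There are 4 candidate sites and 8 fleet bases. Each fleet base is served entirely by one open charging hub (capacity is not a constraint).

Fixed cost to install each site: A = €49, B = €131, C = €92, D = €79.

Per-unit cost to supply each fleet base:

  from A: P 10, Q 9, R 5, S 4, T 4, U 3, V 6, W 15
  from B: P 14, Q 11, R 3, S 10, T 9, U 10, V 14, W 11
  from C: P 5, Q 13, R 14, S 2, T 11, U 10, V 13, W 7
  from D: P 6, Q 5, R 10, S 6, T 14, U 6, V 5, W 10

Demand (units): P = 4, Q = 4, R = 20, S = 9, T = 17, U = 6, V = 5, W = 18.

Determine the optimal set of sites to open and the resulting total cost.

For any fixed open set, each fleet base goes to its cheapest open site; total = fixed + service.
{A, C}: P→C 5·4=20, Q→A 9·4=36, R→A 5·20=100, S→C 2·9=18, T→A 4·17=68, U→A 3·6=18, V→A 6·5=30, W→C 7·18=126. Service 416; fixed 141; total 557.
{A, D}: service 471 + fixed 128 = 599
{A, C, D}: P→C 5·4=20, Q→D 5·4=20, R→A 5·20=100, S→C 2·9=18, T→A 4·17=68, U→A 3·6=18, V→D 5·5=25, W→C 7·18=126. Service 395; fixed 220; total 615.
{A, B, C, D}: service 355 + fixed 351 = 706
(All 15 nonempty subsets were checked; A and C is lowest.)

Open A and C; minimum total cost 557.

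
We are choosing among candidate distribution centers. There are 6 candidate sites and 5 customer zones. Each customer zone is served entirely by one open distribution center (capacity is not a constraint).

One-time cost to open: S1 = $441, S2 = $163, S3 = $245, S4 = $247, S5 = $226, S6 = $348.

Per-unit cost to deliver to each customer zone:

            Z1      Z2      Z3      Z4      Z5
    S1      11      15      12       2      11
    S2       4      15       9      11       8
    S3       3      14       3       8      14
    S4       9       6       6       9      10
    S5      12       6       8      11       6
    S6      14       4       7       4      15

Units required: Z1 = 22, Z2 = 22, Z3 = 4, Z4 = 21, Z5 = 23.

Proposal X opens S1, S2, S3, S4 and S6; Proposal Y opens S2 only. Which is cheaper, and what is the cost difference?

Proposal Y is cheaper by 804.

Proposal X: {S1, S2, S3, S4, S6}: Z1→S3 3·22=66, Z2→S6 4·22=88, Z3→S3 3·4=12, Z4→S1 2·21=42, Z5→S2 8·23=184. Service 392; fixed 1444; total 1836.
Proposal Y: {S2}: Z1→S2 4·22=88, Z2→S2 15·22=330, Z3→S2 9·4=36, Z4→S2 11·21=231, Z5→S2 8·23=184. Service 869; fixed 163; total 1032.
Difference: |1836 − 1032| = 804.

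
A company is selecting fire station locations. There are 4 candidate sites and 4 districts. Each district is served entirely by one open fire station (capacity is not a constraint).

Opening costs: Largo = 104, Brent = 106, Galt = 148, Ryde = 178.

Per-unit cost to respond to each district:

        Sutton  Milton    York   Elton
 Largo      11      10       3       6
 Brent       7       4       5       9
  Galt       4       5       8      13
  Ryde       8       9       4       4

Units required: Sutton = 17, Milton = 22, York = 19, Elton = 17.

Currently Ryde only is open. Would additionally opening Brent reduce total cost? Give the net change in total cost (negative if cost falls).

Yes — net change −21 (cost falls by 21).

Current service cost with {Ryde}: 478.
Adding Brent: each district re-picks its cheapest; new service cost 351, saving 127.
Extra fixed cost: 106. Net change = 106 − 127 = -21.
(Totals: 656 → 635.)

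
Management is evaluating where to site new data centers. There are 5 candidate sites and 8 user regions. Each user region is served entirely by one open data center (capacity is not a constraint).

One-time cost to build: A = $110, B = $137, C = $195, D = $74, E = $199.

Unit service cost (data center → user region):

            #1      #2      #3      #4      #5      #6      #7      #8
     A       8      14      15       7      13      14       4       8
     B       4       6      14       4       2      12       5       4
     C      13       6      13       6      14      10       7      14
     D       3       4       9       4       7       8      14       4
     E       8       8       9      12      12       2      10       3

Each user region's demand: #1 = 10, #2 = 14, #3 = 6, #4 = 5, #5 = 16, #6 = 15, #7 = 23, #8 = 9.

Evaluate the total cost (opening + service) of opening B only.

Total cost: 728

Each user region is assigned to its cheapest site among the open ones.
{B}: #1→B 4·10=40, #2→B 6·14=84, #3→B 14·6=84, #4→B 4·5=20, #5→B 2·16=32, #6→B 12·15=180, #7→B 5·23=115, #8→B 4·9=36. Service 591; fixed 137; total 728.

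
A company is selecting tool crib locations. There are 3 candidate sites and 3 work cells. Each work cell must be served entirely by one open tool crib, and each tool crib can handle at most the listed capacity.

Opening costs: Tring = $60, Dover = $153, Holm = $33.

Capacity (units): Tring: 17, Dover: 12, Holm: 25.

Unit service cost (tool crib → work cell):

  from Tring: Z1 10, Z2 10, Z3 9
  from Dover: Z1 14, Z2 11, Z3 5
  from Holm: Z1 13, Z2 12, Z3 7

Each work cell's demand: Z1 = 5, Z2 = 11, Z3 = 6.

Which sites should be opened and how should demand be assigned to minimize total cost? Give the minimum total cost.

Open {Holm}: Z1→Holm 13·5=65, Z2→Holm 12·11=132, Z3→Holm 7·6=42.
Loads: Holm carries 22/25. Service 239; fixed 33; total 272.
Next best feasible plan costs 295.

Minimum total cost: 272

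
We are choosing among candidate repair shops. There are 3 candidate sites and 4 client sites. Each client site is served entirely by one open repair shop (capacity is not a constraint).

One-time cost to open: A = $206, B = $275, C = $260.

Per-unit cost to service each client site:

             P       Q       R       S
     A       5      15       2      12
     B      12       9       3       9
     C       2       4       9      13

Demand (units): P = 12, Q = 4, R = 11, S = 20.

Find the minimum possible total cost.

Minimum total cost: 588

For any fixed open set, each client site goes to its cheapest open site; total = fixed + service.
{A}: P→A 5·12=60, Q→A 15·4=60, R→A 2·11=22, S→A 12·20=240. Service 382; fixed 206; total 588.
{C}: P→C 2·12=24, Q→C 4·4=16, R→C 9·11=99, S→C 13·20=260. Service 399; fixed 260; total 659.
{B}: P→B 12·12=144, Q→B 9·4=36, R→B 3·11=33, S→B 9·20=180. Service 393; fixed 275; total 668.
{A, B, C}: service 242 + fixed 741 = 983
No other subset beats 588.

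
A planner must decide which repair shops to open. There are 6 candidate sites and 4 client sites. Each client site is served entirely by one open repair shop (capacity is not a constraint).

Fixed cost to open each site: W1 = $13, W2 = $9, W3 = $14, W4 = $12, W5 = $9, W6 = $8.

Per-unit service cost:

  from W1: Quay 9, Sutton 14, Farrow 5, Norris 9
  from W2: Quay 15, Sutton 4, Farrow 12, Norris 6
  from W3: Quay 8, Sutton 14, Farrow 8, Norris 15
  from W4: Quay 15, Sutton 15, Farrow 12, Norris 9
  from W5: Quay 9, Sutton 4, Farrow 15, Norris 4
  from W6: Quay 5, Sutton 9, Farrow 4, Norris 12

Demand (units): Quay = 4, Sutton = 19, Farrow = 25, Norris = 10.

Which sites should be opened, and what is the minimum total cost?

Open W5 and W6; minimum total cost 253.

For any fixed open set, each client site goes to its cheapest open site; total = fixed + service.
{W5, W6}: Quay→W6 5·4=20, Sutton→W5 4·19=76, Farrow→W6 4·25=100, Norris→W5 4·10=40. Service 236; fixed 17; total 253.
{W2, W5, W6}: Quay→W6 5·4=20, Sutton→W2 4·19=76, Farrow→W6 4·25=100, Norris→W5 4·10=40. Service 236; fixed 26; total 262.
{W4, W5, W6}: service 236 + fixed 29 = 265
{W1, W2, W3, W4, W5, W6}: Quay→W6 5·4=20, Sutton→W2 4·19=76, Farrow→W6 4·25=100, Norris→W5 4·10=40. Service 236; fixed 65; total 301.
No other subset beats 253.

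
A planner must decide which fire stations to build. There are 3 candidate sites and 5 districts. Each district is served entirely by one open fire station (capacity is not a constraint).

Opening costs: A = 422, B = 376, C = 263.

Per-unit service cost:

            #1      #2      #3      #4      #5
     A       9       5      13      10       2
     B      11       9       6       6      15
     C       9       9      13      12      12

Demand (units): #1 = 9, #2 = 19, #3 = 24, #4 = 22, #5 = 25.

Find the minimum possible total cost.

Minimum total cost: 1180

For any fixed open set, each district goes to its cheapest open site; total = fixed + service.
{A}: #1→A 9·9=81, #2→A 5·19=95, #3→A 13·24=312, #4→A 10·22=220, #5→A 2·25=50. Service 758; fixed 422; total 1180.
{B}: #1→B 11·9=99, #2→B 9·19=171, #3→B 6·24=144, #4→B 6·22=132, #5→B 15·25=375. Service 921; fixed 376; total 1297.
{A, B}: #1→A 9·9=81, #2→A 5·19=95, #3→B 6·24=144, #4→B 6·22=132, #5→A 2·25=50. Service 502; fixed 798; total 1300.
{A, B, C}: #1→A 9·9=81, #2→A 5·19=95, #3→B 6·24=144, #4→B 6·22=132, #5→A 2·25=50. Service 502; fixed 1061; total 1563.
No other subset beats 1180.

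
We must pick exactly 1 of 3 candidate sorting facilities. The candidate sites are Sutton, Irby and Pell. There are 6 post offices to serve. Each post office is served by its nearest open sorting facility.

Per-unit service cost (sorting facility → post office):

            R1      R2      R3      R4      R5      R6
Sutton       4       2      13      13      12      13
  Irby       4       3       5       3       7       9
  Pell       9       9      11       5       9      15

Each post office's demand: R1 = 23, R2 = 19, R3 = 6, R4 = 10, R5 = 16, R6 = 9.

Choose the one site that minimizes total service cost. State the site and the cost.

With exactly 1 open, each post office uses its cheapest among the chosen.
{Irby}: R1→Irby 4·23=92, R2→Irby 3·19=57, R3→Irby 5·6=30, R4→Irby 3·10=30, R5→Irby 7·16=112, R6→Irby 9·9=81. Service cost 402.
{Sutton}: service cost 647
{Pell}: service cost 773
Among all 3 size-1 choices, {Irby} is lowest.

Choose Irby only; total service cost 402.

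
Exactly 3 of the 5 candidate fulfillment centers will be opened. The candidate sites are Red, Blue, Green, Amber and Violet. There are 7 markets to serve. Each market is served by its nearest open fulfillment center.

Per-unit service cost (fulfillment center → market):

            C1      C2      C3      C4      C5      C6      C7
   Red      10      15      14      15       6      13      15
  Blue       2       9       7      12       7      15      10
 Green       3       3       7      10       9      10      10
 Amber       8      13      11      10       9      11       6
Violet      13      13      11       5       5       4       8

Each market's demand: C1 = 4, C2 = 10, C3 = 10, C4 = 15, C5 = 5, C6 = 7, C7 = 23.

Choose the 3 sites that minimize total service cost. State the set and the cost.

Choose Green, Amber and Violet; total service cost 378.

With exactly 3 open, each market uses its cheapest among the chosen.
{Green, Amber, Violet}: C1→Green 3·4=12, C2→Green 3·10=30, C3→Green 7·10=70, C4→Violet 5·15=75, C5→Violet 5·5=25, C6→Violet 4·7=28, C7→Amber 6·23=138. Service cost 378.
{Blue, Green, Violet}: service cost 420
{Red, Green, Violet}: service cost 424
Among all 10 size-3 choices, {Green, Amber, Violet} is lowest.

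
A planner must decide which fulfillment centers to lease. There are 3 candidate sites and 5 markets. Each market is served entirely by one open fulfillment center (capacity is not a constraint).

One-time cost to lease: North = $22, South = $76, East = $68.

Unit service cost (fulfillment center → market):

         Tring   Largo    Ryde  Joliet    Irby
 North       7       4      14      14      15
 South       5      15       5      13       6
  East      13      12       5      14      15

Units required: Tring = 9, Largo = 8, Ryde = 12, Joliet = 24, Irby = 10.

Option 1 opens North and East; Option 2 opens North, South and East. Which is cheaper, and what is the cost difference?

Option 2 is cheaper by 56.

Option 1: {North, East}: Tring→North 7·9=63, Largo→North 4·8=32, Ryde→East 5·12=60, Joliet→North 14·24=336, Irby→North 15·10=150. Service 641; fixed 90; total 731.
Option 2: {North, South, East}: Tring→South 5·9=45, Largo→North 4·8=32, Ryde→South 5·12=60, Joliet→South 13·24=312, Irby→South 6·10=60. Service 509; fixed 166; total 675.
Difference: |731 − 675| = 56.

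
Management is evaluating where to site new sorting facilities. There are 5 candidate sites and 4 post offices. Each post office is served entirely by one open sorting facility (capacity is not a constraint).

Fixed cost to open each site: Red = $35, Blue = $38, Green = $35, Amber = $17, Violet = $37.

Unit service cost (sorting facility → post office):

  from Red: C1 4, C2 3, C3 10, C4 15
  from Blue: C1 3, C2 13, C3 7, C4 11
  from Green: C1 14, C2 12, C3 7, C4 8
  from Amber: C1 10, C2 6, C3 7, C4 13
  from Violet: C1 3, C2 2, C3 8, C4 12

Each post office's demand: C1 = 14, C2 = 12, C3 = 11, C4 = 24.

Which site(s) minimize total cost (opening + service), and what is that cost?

For any fixed open set, each post office goes to its cheapest open site; total = fixed + service.
{Green, Violet}: C1→Violet 3·14=42, C2→Violet 2·12=24, C3→Green 7·11=77, C4→Green 8·24=192. Service 335; fixed 72; total 407.
{Green, Amber, Violet}: C1→Violet 3·14=42, C2→Violet 2·12=24, C3→Green 7·11=77, C4→Green 8·24=192. Service 335; fixed 89; total 424.
{Red, Green}: C1→Red 4·14=56, C2→Red 3·12=36, C3→Green 7·11=77, C4→Green 8·24=192. Service 361; fixed 70; total 431.
{Red, Blue, Green, Amber, Violet}: service 335 + fixed 162 = 497
No other subset beats 407.

Open Green and Violet; minimum total cost 407.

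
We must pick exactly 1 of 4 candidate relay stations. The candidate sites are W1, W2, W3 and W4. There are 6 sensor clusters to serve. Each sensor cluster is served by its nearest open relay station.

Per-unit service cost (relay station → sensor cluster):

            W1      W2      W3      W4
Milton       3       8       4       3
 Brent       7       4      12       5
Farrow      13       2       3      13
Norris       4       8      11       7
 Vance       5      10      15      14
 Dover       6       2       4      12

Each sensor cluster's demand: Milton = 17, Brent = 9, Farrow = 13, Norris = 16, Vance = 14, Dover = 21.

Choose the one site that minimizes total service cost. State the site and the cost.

Choose W2 only; total service cost 508.

With exactly 1 open, each sensor cluster uses its cheapest among the chosen.
{W2}: Milton→W2 8·17=136, Brent→W2 4·9=36, Farrow→W2 2·13=26, Norris→W2 8·16=128, Vance→W2 10·14=140, Dover→W2 2·21=42. Service cost 508.
{W1}: service cost 543
{W3}: service cost 685
Among all 4 size-1 choices, {W2} is lowest.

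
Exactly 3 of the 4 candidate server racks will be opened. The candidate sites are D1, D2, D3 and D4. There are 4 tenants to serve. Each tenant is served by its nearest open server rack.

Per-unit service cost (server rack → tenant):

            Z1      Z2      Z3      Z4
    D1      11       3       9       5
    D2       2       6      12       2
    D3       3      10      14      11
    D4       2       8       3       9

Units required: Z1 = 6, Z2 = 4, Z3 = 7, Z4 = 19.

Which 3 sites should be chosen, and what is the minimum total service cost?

With exactly 3 open, each tenant uses its cheapest among the chosen.
{D1, D2, D4}: Z1→D2 2·6=12, Z2→D1 3·4=12, Z3→D4 3·7=21, Z4→D2 2·19=38. Service cost 83.
{D2, D3, D4}: service cost 95
{D1, D2, D3}: service cost 125
Among all 4 size-3 choices, {D1, D2, D4} is lowest.

Choose D1, D2 and D4; total service cost 83.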